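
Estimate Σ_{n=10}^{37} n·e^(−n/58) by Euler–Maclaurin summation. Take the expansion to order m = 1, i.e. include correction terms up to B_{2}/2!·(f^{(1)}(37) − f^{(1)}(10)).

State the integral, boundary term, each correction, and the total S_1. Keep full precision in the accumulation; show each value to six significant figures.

S_1 ≈ 421.935

∫_10^37 x·e^(−x/58) dx evaluates to 407.993.
Endpoint term: (f(10) + f(37))/2 = (8.41631 + 19.5502)/2 = 13.9833.
Integral + boundary = 421.977.
k=1: B_{2}/(2)! × [f^{(1)}(37) − f^{(1)}(10)] = 1/12 × (0.191312 − 0.696522) = -0.0421009.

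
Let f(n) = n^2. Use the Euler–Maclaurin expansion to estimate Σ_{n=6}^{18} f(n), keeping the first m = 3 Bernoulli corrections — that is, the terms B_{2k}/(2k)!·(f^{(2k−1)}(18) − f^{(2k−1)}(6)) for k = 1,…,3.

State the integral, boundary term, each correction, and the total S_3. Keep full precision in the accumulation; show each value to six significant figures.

The integral term ∫_6^18 x^2 dx = 1872.00.
Boundary: ½(f(6) + f(18)) = ½(36.0000 + 324.000) = 180.000.
So far: 2052.00.
Order-1 term: 1/12 · (36.0000 − 12.0000) = 2.00000.
After k=1: 2054.00.
Order-2 term: −1/720 · (0.00000 − 0.00000) = 0.00000.
After k=2: 2054.00.
Order-3 term: 1/30240 · (0.00000 − 0.00000) = 0.00000.

S_3 ≈ 2054.00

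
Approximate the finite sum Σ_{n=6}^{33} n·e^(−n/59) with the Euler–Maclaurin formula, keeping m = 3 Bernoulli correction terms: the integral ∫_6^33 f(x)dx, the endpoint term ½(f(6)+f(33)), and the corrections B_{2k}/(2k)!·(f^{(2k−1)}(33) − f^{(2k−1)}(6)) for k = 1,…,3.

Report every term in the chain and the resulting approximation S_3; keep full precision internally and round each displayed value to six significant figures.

S_3 ≈ 373.644

∫_6^33 x·e^(−x/59) dx evaluates to 361.549.
Boundary: ½(f(6) + f(33)) = ½(5.41983 + 18.8627) = 12.1413.
Integral + boundary = 373.691.
Correction k=1: B_{2}/2! · (f^{(1)}(33) − f^{(1)}(6)) = 1/12 · (0.251890 − 0.811444) = -0.0466295.
After k=1: 373.644.
Correction k=2: B_{4}/4! · (f^{(3)}(33) − f^{(3)}(6)) = −1/720 · (0.000400771 − 0.000752098) = 4.87955e-07.
After k=2: 373.644.
Correction k=3: B_{6}/6! · (f^{(5)}(33) − f^{(5)}(6)) = 1/30240 · (2.09474e-07 − 3.65151e-07) = -5.14803e-12.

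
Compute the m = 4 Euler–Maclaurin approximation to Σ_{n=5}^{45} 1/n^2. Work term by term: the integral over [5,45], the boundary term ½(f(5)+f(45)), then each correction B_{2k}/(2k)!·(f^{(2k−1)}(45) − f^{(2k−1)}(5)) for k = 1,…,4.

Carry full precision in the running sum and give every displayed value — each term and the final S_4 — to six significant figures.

S_4 ≈ 0.199346

Integral: ∫_5^45 1/x^2 dx = 0.177778.
Endpoint term: (f(5) + f(45))/2 = (0.0400000 + 0.000493827)/2 = 0.0202469.
So far: 0.198025.
Correction k=1: B_{2}/2! · (f^{(1)}(45) − f^{(1)}(5)) = 1/12 · (-2.19479e-05 − (-0.0160000)) = 0.00133150.
Running total after k=1: 0.199356.
Correction k=2: B_{4}/4! · (f^{(3)}(45) − f^{(3)}(5)) = −1/720 · (-1.30061e-07 − (-0.00768000)) = -1.06665e-05.
Running total after k=2: 0.199346.
Correction k=3: B_{6}/6! · (f^{(5)}(45) − f^{(5)}(5)) = 1/30240 · (-1.92684e-09 − (-0.00921600)) = 3.04762e-07.
Running total after k=3: 0.199346.
Correction k=4: B_{8}/8! · (f^{(7)}(45) − f^{(7)}(5)) = −1/1209600 · (-5.32854e-11 − (-0.0206438)) = -1.70667e-08.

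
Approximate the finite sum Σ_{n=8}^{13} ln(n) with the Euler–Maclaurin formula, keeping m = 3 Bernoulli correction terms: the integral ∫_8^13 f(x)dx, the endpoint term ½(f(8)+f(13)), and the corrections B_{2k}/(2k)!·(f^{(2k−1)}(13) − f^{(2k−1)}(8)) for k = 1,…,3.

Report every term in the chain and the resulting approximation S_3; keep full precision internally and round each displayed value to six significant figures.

S_3 ≈ 14.0270

The integral term ∫_8^13 ln(x) dx = 11.7088.
Endpoint term: (f(8) + f(13))/2 = (2.07944 + 2.56495)/2 = 2.32220.
So far: 14.0310.
k=1: B_{2}/(2)! × [f^{(1)}(13) − f^{(1)}(8)] = 1/12 × (0.0769231 − 0.125000) = -0.00400641.
Running total after k=1: 14.0270.
k=2: B_{4}/(4)! × [f^{(3)}(13) − f^{(3)}(8)] = −1/720 × (0.000910332 − 0.00390625) = 4.16100e-06.
Running total after k=2: 14.0270.
k=3: B_{6}/(6)! × [f^{(5)}(13) − f^{(5)}(8)] = 1/30240 × (6.46390e-05 − 0.000732422) = -2.20828e-08.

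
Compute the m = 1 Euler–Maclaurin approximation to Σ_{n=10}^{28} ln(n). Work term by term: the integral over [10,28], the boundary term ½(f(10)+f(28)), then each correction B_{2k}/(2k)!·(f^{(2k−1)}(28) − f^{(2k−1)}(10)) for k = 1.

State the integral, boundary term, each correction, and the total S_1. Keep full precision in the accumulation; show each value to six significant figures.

∫_10^28 ln(x) dx evaluates to 52.2759.
½[f(10) + f(28)] = ½[2.30259 + 3.33220] = 2.81739.
Running total after boundary: 55.0933.
Order-1 term: 1/12 · (0.0357143 − 0.100000) = -0.00535714.

S_1 ≈ 55.0879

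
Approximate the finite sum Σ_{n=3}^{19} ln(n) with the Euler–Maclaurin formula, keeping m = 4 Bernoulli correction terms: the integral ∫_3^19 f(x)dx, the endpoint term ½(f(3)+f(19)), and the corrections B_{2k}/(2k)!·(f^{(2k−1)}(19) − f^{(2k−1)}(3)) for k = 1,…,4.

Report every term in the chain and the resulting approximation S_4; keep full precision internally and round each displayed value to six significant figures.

S_4 ≈ 38.6467

Integral: ∫_3^19 ln(x) dx = 36.6485.
Boundary: ½(f(3) + f(19)) = ½(1.09861 + 2.94444) = 2.02153.
Integral + boundary = 38.6700.
Order-1 term: 1/12 · (0.0526316 − 0.333333) = -0.0233918.
After k=1: 38.6466.
Order-2 term: −1/720 · (0.000291588 − 0.0740741) = 0.000102476.
After k=2: 38.6467.
Order-3 term: 1/30240 · (9.69267e-06 − 0.0987654) = -3.26573e-06.
After k=3: 38.6467.
Order-4 term: −1/1209600 · (8.05485e-07 − 0.329218) = 2.72170e-07.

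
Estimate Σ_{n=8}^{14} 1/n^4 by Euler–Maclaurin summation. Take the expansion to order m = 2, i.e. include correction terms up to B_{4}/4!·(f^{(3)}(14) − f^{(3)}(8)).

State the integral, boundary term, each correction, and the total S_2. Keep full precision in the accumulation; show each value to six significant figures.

∫_8^14 1/x^4 dx evaluates to 0.000529565.
Endpoint term: (f(8) + f(14))/2 = (0.000244141 + 2.60308e-05)/2 = 0.000135086.
Running total after boundary: 0.000664650.
Order-1 term: 1/12 · (-7.43738e-06 − (-0.000122070)) = 9.55274e-06.
Partial sum through k=1: 0.000674203.
Order-2 term: −1/720 · (-1.13837e-06 − (-5.72205e-05)) = -7.78918e-08.

S_2 ≈ 0.000674125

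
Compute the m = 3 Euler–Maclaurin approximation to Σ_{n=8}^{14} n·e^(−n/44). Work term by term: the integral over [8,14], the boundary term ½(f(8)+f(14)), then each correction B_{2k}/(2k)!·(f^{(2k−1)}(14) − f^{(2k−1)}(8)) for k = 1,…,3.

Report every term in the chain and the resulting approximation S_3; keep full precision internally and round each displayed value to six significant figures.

The integral term ∫_8^14 x·e^(−x/44) dx = 51.1219.
½[f(8) + f(14)] = ½[6.67002 + 10.1846] = 8.42731.
Integral + boundary = 59.5492.
Order-1 term: 1/12 · (0.496003 − 0.682161) = -0.0155132.
Running total after k=1: 59.5337.
Order-2 term: −1/720 · (0.00100772 − 0.00121367) = 2.86045e-07.
Running total after k=2: 59.5337.
Order-3 term: 1/30240 · (9.08697e-07 − 1.07179e-06) = -5.39329e-12.

S_3 ≈ 59.5337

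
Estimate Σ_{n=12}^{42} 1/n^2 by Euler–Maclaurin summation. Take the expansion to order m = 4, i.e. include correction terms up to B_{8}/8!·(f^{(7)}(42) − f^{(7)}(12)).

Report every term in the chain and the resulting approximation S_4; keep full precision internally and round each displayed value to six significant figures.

Integral: ∫_12^42 1/x^2 dx = 0.0595238.
Boundary: ½(f(12) + f(42)) = ½(0.00694444 + 0.000566893) = 0.00375567.
Running total after boundary: 0.0632795.
Correction k=1: B_{2}/2! · (f^{(1)}(42) − f^{(1)}(12)) = 1/12 · (-2.69949e-05 − (-0.00115741)) = 9.42010e-05.
Partial sum through k=1: 0.0633737.
Correction k=2: B_{4}/4! · (f^{(3)}(42) − f^{(3)}(12)) = −1/720 · (-1.83639e-07 − (-9.64506e-05)) = -1.33704e-07.
Partial sum through k=2: 0.0633735.
Correction k=3: B_{6}/6! · (f^{(5)}(42) − f^{(5)}(12)) = 1/30240 · (-3.12311e-09 − (-2.00939e-05)) = 6.64377e-10.
Partial sum through k=3: 0.0633735.
Correction k=4: B_{8}/8! · (f^{(7)}(42) − f^{(7)}(12)) = −1/1209600 · (-9.91464e-11 − (-7.81429e-06)) = -6.46014e-12.

S_4 ≈ 0.0633735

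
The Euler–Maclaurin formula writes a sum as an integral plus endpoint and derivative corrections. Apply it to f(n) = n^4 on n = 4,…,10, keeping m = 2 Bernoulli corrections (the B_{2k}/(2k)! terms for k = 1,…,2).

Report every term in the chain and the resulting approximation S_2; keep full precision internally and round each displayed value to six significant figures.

The integral term ∫_4^10 x^4 dx = 19795.2.
Boundary: ½(f(4) + f(10)) = ½(256.000 + 10000.0) = 5128.00.
Running total after boundary: 24923.2.
Order-1 term: 1/12 · (4000.00 − 256.000) = 312.000.
Partial sum through k=1: 25235.2.
Order-2 term: −1/720 · (240.000 − 96.0000) = -0.200000.

S_2 ≈ 25235.0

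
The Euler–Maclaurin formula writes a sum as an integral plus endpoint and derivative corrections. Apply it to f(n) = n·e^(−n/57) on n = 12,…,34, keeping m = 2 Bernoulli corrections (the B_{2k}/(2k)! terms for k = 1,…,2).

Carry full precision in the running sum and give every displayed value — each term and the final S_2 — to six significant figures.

S_2 ≈ 343.847

Integral: ∫_12^34 x·e^(−x/57) dx = 329.658.
Boundary: ½(f(12) + f(34)) = ½(9.72189 + 18.7252) = 14.2235.
Integral + boundary = 343.882.
k=1: B_{2}/(2)! × [f^{(1)}(34) − f^{(1)}(12)] = 1/12 × (0.222229 − 0.639598) = -0.0347808.
Partial sum through k=1: 343.847.
k=2: B_{4}/(4)! × [f^{(3)}(34) − f^{(3)}(12)] = −1/720 × (0.000407421 − 0.000695572) = 4.00210e-07.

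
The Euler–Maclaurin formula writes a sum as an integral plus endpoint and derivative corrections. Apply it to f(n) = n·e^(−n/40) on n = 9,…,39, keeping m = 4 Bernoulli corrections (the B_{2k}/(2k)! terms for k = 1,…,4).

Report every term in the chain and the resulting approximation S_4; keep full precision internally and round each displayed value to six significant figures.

S_4 ≈ 384.062

∫_9^39 x·e^(−x/40) dx evaluates to 373.164.
Boundary: ½(f(9) + f(39)) = ½(7.18665 + 14.7105) = 10.9486.
Integral + boundary = 384.113.
Correction k=1: B_{2}/2! · (f^{(1)}(39) − f^{(1)}(9)) = 1/12 · (0.00942981 − 0.618850) = -0.0507850.
After k=1: 384.062.
Correction k=2: B_{4}/4! · (f^{(3)}(39) − f^{(3)}(9)) = −1/720 · (0.000477384 − 0.00138493) = 1.26048e-06.
After k=2: 384.062.
Correction k=3: B_{6}/6! · (f^{(5)}(39) − f^{(5)}(9)) = 1/30240 · (5.93047e-07 − 1.48942e-06) = -2.96420e-11.
After k=3: 384.062.
Correction k=4: B_{8}/8! · (f^{(7)}(39) − f^{(7)}(9)) = −1/1209600 · (5.54830e-10 − 1.32079e-09) = 6.33232e-16.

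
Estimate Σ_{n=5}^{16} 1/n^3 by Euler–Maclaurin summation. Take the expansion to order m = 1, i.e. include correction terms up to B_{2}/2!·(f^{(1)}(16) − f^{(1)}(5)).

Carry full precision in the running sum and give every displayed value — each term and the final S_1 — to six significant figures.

S_1 ≈ 0.0225651

Integral: ∫_5^16 1/x^3 dx = 0.0180469.
½[f(5) + f(16)] = ½[0.00800000 + 0.000244141] = 0.00412207.
Integral + boundary = 0.0221689.
Order-1 term: 1/12 · (-4.57764e-05 − (-0.00480000)) = 0.000396185.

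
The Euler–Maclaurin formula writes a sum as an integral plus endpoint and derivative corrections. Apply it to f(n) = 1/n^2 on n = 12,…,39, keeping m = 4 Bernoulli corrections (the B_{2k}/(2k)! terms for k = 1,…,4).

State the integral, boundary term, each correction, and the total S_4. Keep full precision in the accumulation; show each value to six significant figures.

Integral: ∫_12^39 1/x^2 dx = 0.0576923.
Boundary: ½(f(12) + f(39)) = ½(0.00694444 + 0.000657462) = 0.00380095.
Integral + boundary = 0.0614933.
Order-1 term: 1/12 · (-3.37160e-05 − (-0.00115741)) = 9.36409e-05.
After k=1: 0.0615869.
Order-2 term: −1/720 · (-2.66004e-07 − (-9.64506e-05)) = -1.33590e-07.
After k=2: 0.0615868.
Order-3 term: 1/30240 · (-5.24663e-09 − (-2.00939e-05)) = 6.64307e-10.
After k=3: 0.0615868.
Order-4 term: −1/1209600 · (-1.93170e-10 − (-7.81429e-06)) = -6.46006e-12.

S_4 ≈ 0.0615868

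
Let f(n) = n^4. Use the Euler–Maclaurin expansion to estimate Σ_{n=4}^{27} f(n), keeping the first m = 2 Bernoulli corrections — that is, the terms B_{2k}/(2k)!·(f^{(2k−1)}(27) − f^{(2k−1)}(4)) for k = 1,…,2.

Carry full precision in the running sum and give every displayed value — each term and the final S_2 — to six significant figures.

Integral: ∫_4^27 x^4 dx = 2.86958e+06.
½[f(4) + f(27)] = ½[256.000 + 531441] = 265848.
So far: 3.13543e+06.
Order-1 term: 1/12 · (78732.0 − 256.000) = 6539.67.
After k=1: 3.14196e+06.
Order-2 term: −1/720 · (648.000 − 96.0000) = -0.766667.

S_2 ≈ 3.14196e+06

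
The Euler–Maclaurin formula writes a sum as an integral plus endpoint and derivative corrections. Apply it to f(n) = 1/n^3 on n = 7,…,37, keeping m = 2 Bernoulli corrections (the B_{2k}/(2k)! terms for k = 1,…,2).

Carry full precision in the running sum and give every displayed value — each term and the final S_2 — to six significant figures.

The integral term ∫_7^37 1/x^3 dx = 0.00983885.
½[f(7) + f(37)] = ½[0.00291545 + 1.97422e-05] = 0.00146760.
Running total after boundary: 0.0113064.
Order-1 term: 1/12 · (-1.60072e-06 − (-0.00124948)) = 0.000103990.
Running total after k=1: 0.0114104.
Order-2 term: −1/720 · (-2.33852e-08 − (-0.000509992)) = -7.08289e-07.

S_2 ≈ 0.0114097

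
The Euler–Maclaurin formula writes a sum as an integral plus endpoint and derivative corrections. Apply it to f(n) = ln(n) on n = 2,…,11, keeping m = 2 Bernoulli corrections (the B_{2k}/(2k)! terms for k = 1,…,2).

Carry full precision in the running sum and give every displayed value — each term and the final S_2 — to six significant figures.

S_2 ≈ 17.5023

Integral: ∫_2^11 ln(x) dx = 15.9906.
Endpoint term: (f(2) + f(11))/2 = (0.693147 + 2.39790)/2 = 1.54552.
So far: 17.5361.
Order-1 term: 1/12 · (0.0909091 − 0.500000) = -0.0340909.
After k=1: 17.5020.
Order-2 term: −1/720 · (0.00150263 − 0.250000) = 0.000345135.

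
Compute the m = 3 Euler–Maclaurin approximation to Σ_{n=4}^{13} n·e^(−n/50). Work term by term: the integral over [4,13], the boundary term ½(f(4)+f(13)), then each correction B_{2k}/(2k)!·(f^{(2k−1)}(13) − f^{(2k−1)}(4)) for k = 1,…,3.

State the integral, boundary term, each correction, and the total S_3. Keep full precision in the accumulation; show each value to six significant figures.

S_3 ≈ 70.4365

The integral term ∫_4^13 x·e^(−x/50) dx = 63.6016.
Boundary: ½(f(4) + f(13)) = ½(3.69247 + 10.0237) = 6.85807.
Integral + boundary = 70.4597.
Order-1 term: 1/12 · (0.570578 − 0.849267) = -0.0232241.
Running total after k=1: 70.4365.
Order-2 term: −1/720 · (0.000845073 − 0.00107820) = 3.23788e-07.
Running total after k=2: 70.4365.
Order-3 term: 1/30240 · (5.84766e-07 − 7.26677e-07) = -4.69285e-12.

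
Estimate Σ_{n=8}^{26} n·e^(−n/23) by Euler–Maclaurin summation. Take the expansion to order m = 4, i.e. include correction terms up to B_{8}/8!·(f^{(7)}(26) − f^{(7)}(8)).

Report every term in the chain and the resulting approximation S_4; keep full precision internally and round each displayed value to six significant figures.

S_4 ≈ 146.616

The integral term ∫_8^26 x·e^(−x/23) dx = 139.636.
½[f(8) + f(26)] = ½[5.64977 + 8.39521] = 7.02249.
So far: 146.658.
Order-1 term: 1/12 · (-0.0421165 − 0.460579) = -0.0418913.
Running total after k=1: 146.616.
Order-2 term: −1/720 · (0.00114115 − 0.00354069) = 3.33269e-06.
Running total after k=2: 146.616.
Order-3 term: 1/30240 · (4.46487e-06 − 1.17405e-05) = -2.40595e-10.
Running total after k=3: 146.616.
Order-4 term: −1/1209600 · (1.28026e-08 − 3.17349e-08) = 1.56518e-14.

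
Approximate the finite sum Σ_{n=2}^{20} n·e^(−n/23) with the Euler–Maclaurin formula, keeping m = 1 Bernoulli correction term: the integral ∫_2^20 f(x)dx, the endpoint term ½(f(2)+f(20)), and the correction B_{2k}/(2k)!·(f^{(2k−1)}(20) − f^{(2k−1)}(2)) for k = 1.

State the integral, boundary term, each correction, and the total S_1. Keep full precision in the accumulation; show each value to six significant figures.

S_1 ≈ 117.632

∫_2^20 x·e^(−x/23) dx evaluates to 112.589.
½[f(2) + f(20)] = ½[1.83343 + 8.38267] = 5.10805.
Integral + boundary = 117.697.
Order-1 term: 1/12 · (0.0546696 − 0.837002) = -0.0651944.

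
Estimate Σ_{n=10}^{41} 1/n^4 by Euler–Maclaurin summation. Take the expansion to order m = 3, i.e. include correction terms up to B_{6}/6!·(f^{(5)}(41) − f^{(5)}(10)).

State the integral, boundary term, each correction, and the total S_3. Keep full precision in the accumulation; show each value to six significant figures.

The integral term ∫_10^41 1/x^4 dx = 0.000328497.
Endpoint term: (f(10) + f(41))/2 = (0.000100000 + 3.53887e-07)/2 = 5.01769e-05.
Running total after boundary: 0.000378674.
Order-1 term: 1/12 · (-3.45256e-08 − (-4.00000e-05)) = 3.33046e-06.
Running total after k=1: 0.000382004.
Order-2 term: −1/720 · (-6.16161e-10 − (-1.20000e-05)) = -1.66658e-08.
Running total after k=2: 0.000381988.
Order-3 term: 1/30240 · (-2.05265e-11 − (-6.72000e-06)) = 2.22222e-10.

S_3 ≈ 0.000381988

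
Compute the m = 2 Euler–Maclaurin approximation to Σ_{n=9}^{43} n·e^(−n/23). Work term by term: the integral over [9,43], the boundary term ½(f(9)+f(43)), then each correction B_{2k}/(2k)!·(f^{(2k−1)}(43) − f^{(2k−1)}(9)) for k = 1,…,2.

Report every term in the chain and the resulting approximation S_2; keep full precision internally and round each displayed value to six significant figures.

S_2 ≈ 269.915

∫_9^43 x·e^(−x/23) dx evaluates to 263.603.
½[f(9) + f(43)] = ½[6.08557 + 6.63020] = 6.35788.
Integral + boundary = 269.961.
Correction k=1: B_{2}/2! · (f^{(1)}(43) − f^{(1)}(9)) = 1/12 · (-0.134079 − 0.411584) = -0.0454719.
Running total after k=1: 269.915.
Correction k=2: B_{4}/4! · (f^{(3)}(43) − f^{(3)}(9)) = −1/720 · (0.000329494 − 0.00333447) = 4.17357e-06.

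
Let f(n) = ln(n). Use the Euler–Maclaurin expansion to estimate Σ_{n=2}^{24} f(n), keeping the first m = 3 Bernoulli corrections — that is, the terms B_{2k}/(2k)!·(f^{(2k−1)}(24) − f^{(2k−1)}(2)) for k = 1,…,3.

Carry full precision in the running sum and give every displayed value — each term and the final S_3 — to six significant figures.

S_3 ≈ 54.7847

Integral: ∫_2^24 ln(x) dx = 52.8870.
½[f(2) + f(24)] = ½[0.693147 + 3.17805] = 1.93560.
Running total after boundary: 54.8226.
Correction k=1: B_{2}/2! · (f^{(1)}(24) − f^{(1)}(2)) = 1/12 · (0.0416667 − 0.500000) = -0.0381944.
Partial sum through k=1: 54.7844.
Correction k=2: B_{4}/4! · (f^{(3)}(24) − f^{(3)}(2)) = −1/720 · (0.000144676 − 0.250000) = 0.000347021.
Partial sum through k=2: 54.7848.
Correction k=3: B_{6}/6! · (f^{(5)}(24) − f^{(5)}(2)) = 1/30240 · (3.01408e-06 − 0.750000) = -2.48015e-05.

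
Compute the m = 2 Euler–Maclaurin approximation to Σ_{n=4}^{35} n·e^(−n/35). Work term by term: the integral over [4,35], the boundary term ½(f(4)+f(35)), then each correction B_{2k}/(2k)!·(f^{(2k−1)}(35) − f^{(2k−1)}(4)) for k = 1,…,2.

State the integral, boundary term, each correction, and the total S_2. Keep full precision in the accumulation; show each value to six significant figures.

The integral term ∫_4^35 x·e^(−x/35) dx = 316.280.
Boundary: ½(f(4) + f(35)) = ½(3.56801 + 12.8758) = 8.22190.
Running total after boundary: 324.501.
Correction k=1: B_{2}/2! · (f^{(1)}(35) − f^{(1)}(4)) = 1/12 · (0.00000 − 0.790060) = -0.0658383.
Partial sum through k=1: 324.436.
Correction k=2: B_{4}/4! · (f^{(3)}(35) − f^{(3)}(4)) = −1/720 · (0.000600619 − 0.00210128) = 2.08425e-06.

S_2 ≈ 324.436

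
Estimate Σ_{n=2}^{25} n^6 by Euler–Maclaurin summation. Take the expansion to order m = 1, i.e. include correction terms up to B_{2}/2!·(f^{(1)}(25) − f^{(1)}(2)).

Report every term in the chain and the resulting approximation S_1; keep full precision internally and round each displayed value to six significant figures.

The integral term ∫_2^25 x^6 dx = 8.71931e+08.
Boundary: ½(f(2) + f(25)) = ½(64.0000 + 2.44141e+08) = 1.22070e+08.
Integral + boundary = 9.94001e+08.
Correction k=1: B_{2}/2! · (f^{(1)}(25) − f^{(1)}(2)) = 1/12 · (5.85938e+07 − 192.000) = 4.88280e+06.

S_1 ≈ 9.98884e+08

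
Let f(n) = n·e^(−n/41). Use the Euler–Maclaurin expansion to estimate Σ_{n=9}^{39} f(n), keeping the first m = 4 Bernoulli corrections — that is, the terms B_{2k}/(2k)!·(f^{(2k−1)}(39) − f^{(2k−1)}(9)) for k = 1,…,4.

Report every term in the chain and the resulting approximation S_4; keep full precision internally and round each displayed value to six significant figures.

Integral: ∫_9^39 x·e^(−x/41) dx = 379.002.
Boundary: ½(f(9) + f(39)) = ½(7.22619 + 15.0645) = 11.1454.
Running total after boundary: 390.147.
Correction k=1: B_{2}/2! · (f^{(1)}(39) − f^{(1)}(9)) = 1/12 · (0.0188424 − 0.626662) = -0.0506516.
After k=1: 390.096.
Correction k=2: B_{4}/4! · (f^{(3)}(39) − f^{(3)}(9)) = −1/720 · (0.000470780 − 0.00132807) = 1.19068e-06.
After k=2: 390.096.
Correction k=3: B_{6}/6! · (f^{(5)}(39) − f^{(5)}(9)) = 1/30240 · (5.53451e-07 − 1.35833e-06) = -2.66162e-11.
After k=3: 390.096.
Correction k=4: B_{8}/8! · (f^{(7)}(39) − f^{(7)}(9)) = −1/1209600 · (4.91876e-10 − 1.14611e-09) = 5.40865e-16.

S_4 ≈ 390.096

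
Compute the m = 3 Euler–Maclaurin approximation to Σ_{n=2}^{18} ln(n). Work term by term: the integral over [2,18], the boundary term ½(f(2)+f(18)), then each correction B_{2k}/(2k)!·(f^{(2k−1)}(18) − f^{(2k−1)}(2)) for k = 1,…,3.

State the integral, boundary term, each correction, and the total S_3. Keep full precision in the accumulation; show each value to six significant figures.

S_3 ≈ 36.3954

Integral: ∫_2^18 ln(x) dx = 34.6404.
½[f(2) + f(18)] = ½[0.693147 + 2.89037] = 1.79176.
Integral + boundary = 36.4322.
Order-1 term: 1/12 · (0.0555556 − 0.500000) = -0.0370370.
After k=1: 36.3951.
Order-2 term: −1/720 · (0.000342936 − 0.250000) = 0.000346746.
After k=2: 36.3955.
Order-3 term: 1/30240 · (1.27013e-05 − 0.750000) = -2.48012e-05.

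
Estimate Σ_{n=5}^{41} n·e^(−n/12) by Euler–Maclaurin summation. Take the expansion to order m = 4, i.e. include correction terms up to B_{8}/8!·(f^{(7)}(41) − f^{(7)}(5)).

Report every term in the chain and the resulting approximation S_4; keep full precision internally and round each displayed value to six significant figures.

Integral: ∫_5^41 x·e^(−x/12) dx = 113.611.
½[f(5) + f(41)] = ½[3.29620 + 1.34569] = 2.32095.
So far: 115.931.
Order-1 term: 1/12 · (-0.0793190 − 0.384557) = -0.0386563.
Partial sum through k=1: 115.893.
Order-2 term: −1/720 · (-9.49701e-05 − 0.0118267) = 1.65578e-05.
Partial sum through k=2: 115.893.
Order-3 term: 1/30240 · (2.50615e-06 − 0.000145714) = -4.73570e-09.
Partial sum through k=3: 115.893.
Order-4 term: −1/1209600 · (3.93877e-08 − 1.45346e-06) = 1.16904e-12.

S_4 ≈ 115.893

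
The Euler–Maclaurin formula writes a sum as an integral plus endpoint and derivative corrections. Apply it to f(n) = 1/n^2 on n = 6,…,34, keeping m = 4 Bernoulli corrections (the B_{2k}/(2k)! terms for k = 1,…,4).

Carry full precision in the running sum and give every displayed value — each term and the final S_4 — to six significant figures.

S_4 ≈ 0.152339

Integral: ∫_6^34 1/x^2 dx = 0.137255.
Boundary: ½(f(6) + f(34)) = ½(0.0277778 + 0.000865052) = 0.0143214.
Integral + boundary = 0.151576.
Correction k=1: B_{2}/2! · (f^{(1)}(34) − f^{(1)}(6)) = 1/12 · (-5.08854e-05 − (-0.00925926)) = 0.000767364.
After k=1: 0.152344.
Correction k=2: B_{4}/4! · (f^{(3)}(34) − f^{(3)}(6)) = −1/720 · (-5.28222e-07 − (-0.00308642)) = -4.28596e-06.
After k=2: 0.152339.
Correction k=3: B_{6}/6! · (f^{(5)}(34) − f^{(5)}(6)) = 1/30240 · (-1.37082e-08 − (-0.00257202)) = 8.50530e-08.
After k=3: 0.152339.
Correction k=4: B_{8}/8! · (f^{(7)}(34) − f^{(7)}(6)) = −1/1209600 · (-6.64065e-10 − (-0.00400091)) = -3.30763e-09.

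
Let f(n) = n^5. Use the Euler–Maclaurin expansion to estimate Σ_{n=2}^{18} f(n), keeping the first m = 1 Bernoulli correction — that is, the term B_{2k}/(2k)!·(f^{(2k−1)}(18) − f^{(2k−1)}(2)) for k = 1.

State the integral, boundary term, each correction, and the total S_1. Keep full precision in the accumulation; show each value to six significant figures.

The integral term ∫_2^18 x^5 dx = 5.66869e+06.
½[f(2) + f(18)] = ½[32.0000 + 1.88957e+06] = 944800.
So far: 6.61349e+06.
k=1: B_{2}/(2)! × [f^{(1)}(18) − f^{(1)}(2)] = 1/12 × (524880 − 80.0000) = 43733.3.

S_1 ≈ 6.65723e+06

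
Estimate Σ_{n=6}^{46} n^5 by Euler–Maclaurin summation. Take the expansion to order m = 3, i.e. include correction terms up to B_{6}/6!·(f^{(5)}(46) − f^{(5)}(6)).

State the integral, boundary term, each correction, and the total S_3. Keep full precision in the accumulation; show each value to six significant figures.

S_3 ≈ 1.68389e+09

The integral term ∫_6^46 x^5 dx = 1.57904e+09.
½[f(6) + f(46)] = ½[7776.00 + 2.05963e+08] = 1.02985e+08.
So far: 1.68203e+09.
Correction k=1: B_{2}/2! · (f^{(1)}(46) − f^{(1)}(6)) = 1/12 · (2.23873e+07 − 6480.00) = 1.86507e+06.
After k=1: 1.68389e+09.
Correction k=2: B_{4}/4! · (f^{(3)}(46) − f^{(3)}(6)) = −1/720 · (126960 − 2160.00) = -173.333.
After k=2: 1.68389e+09.
Correction k=3: B_{6}/6! · (f^{(5)}(46) − f^{(5)}(6)) = 1/30240 · (120.000 − 120.000) = 0.00000.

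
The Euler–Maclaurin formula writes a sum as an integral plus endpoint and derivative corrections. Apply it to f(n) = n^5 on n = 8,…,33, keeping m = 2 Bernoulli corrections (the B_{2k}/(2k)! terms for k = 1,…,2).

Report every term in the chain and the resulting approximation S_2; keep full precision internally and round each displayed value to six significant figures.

S_2 ≈ 2.35277e+08

The integral term ∫_8^33 x^5 dx = 2.15201e+08.
Boundary: ½(f(8) + f(33)) = ½(32768.0 + 3.91354e+07) = 1.95841e+07.
So far: 2.34785e+08.
k=1: B_{2}/(2)! × [f^{(1)}(33) − f^{(1)}(8)] = 1/12 × (5.92960e+06 − 20480.0) = 492427.
Partial sum through k=1: 2.35277e+08.
k=2: B_{4}/(4)! × [f^{(3)}(33) − f^{(3)}(8)] = −1/720 × (65340.0 − 3840.00) = -85.4167.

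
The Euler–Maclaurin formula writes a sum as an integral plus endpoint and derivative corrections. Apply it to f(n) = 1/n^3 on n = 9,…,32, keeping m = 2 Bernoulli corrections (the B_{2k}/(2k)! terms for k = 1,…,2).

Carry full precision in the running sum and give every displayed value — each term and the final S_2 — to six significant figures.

S_2 ≈ 0.00642340

Integral: ∫_9^32 1/x^3 dx = 0.00568456.
Boundary: ½(f(9) + f(32)) = ½(0.00137174 + 3.05176e-05) = 0.000701130.
Integral + boundary = 0.00638569.
Correction k=1: B_{2}/2! · (f^{(1)}(32) − f^{(1)}(9)) = 1/12 · (-2.86102e-06 − (-0.000457247)) = 3.78655e-05.
Running total after k=1: 0.00642355.
Correction k=2: B_{4}/4! · (f^{(3)}(32) − f^{(3)}(9)) = −1/720 · (-5.58794e-08 − (-0.000112901)) = -1.56729e-07.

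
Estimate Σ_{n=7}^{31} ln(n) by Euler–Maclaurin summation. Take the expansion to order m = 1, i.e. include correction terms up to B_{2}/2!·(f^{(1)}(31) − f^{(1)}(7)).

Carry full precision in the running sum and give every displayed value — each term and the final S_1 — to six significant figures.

S_1 ≈ 71.5130

The integral term ∫_7^31 ln(x) dx = 68.8322.
Endpoint term: (f(7) + f(31))/2 = (1.94591 + 3.43399)/2 = 2.68995.
Running total after boundary: 71.5222.
Order-1 term: 1/12 · (0.0322581 − 0.142857) = -0.00921659.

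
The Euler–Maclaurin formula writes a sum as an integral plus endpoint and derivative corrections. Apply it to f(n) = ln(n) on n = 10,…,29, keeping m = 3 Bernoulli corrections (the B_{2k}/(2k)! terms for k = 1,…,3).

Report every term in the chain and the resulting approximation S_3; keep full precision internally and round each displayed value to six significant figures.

Integral: ∫_10^29 ln(x) dx = 55.6257.
Boundary: ½(f(10) + f(29)) = ½(2.30259 + 3.36730) = 2.83494.
So far: 58.4607.
Order-1 term: 1/12 · (0.0344828 − 0.100000) = -0.00545977.
Partial sum through k=1: 58.4552.
Order-2 term: −1/720 · (8.20042e-05 − 0.00200000) = 2.66388e-06.
Partial sum through k=2: 58.4552.
Order-3 term: 1/30240 · (1.17010e-06 − 0.000240000) = -7.89781e-09.

S_3 ≈ 58.4552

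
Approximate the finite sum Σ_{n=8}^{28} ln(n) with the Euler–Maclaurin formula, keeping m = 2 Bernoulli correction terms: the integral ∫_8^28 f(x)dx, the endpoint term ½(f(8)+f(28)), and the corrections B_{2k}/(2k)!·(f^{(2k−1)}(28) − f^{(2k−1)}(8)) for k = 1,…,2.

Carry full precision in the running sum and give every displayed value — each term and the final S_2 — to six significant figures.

The integral term ∫_8^28 ln(x) dx = 56.6662.
Boundary: ½(f(8) + f(28)) = ½(2.07944 + 3.33220) = 2.70582.
Integral + boundary = 59.3720.
k=1: B_{2}/(2)! × [f^{(1)}(28) − f^{(1)}(8)] = 1/12 × (0.0357143 − 0.125000) = -0.00744048.
Running total after k=1: 59.3646.
k=2: B_{4}/(4)! × [f^{(3)}(28) − f^{(3)}(8)] = −1/720 × (9.11079e-05 − 0.00390625) = 5.29881e-06.

S_2 ≈ 59.3646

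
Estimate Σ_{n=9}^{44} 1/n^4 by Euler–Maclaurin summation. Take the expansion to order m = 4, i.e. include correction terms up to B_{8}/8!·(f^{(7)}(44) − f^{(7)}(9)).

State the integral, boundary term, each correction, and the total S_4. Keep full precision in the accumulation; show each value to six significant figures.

Integral: ∫_9^44 1/x^4 dx = 0.000453334.
Boundary: ½(f(9) + f(44)) = ½(0.000152416 + 2.66802e-07) = 7.63413e-05.
Running total after boundary: 0.000529676.
Order-1 term: 1/12 · (-2.42547e-08 − (-6.77404e-05)) = 5.64301e-06.
Running total after k=1: 0.000535319.
Order-2 term: −1/720 · (-3.75848e-10 − (-2.50890e-05)) = -3.48453e-08.
Running total after k=2: 0.000535284.
Order-3 term: 1/30240 · (-1.08716e-11 − (-1.73455e-05)) = 5.73594e-10.
Running total after k=3: 0.000535284.
Order-4 term: −1/1209600 · (-5.05397e-13 − (-1.92728e-05)) = -1.59332e-11.

S_4 ≈ 0.000535284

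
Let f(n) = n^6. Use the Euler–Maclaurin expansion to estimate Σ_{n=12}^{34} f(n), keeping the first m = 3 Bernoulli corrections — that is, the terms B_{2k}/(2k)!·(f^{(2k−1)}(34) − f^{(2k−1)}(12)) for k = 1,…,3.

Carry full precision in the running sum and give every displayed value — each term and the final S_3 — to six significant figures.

S_3 ≈ 8.29470e+09

Integral: ∫_12^34 x^6 dx = 7.49822e+09.
½[f(12) + f(34)] = ½[2.98598e+06 + 1.54480e+09] = 7.73895e+08.
Running total after boundary: 8.27211e+09.
k=1: B_{2}/(2)! × [f^{(1)}(34) − f^{(1)}(12)] = 1/12 × (2.72613e+08 − 1.49299e+06) = 2.25933e+07.
Partial sum through k=1: 8.29471e+09.
k=2: B_{4}/(4)! × [f^{(3)}(34) − f^{(3)}(12)] = −1/720 × (4.71648e+06 − 207360) = -6262.67.
Partial sum through k=2: 8.29470e+09.
k=3: B_{6}/(6)! × [f^{(5)}(34) − f^{(5)}(12)] = 1/30240 × (24480.0 − 8640.00) = 0.523810.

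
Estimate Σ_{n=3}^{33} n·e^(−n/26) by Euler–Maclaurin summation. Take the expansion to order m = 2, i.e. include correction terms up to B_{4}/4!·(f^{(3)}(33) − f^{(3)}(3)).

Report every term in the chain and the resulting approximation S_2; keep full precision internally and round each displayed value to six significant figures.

S_2 ≈ 246.606

Integral: ∫_3^33 x·e^(−x/26) dx = 240.704.
Endpoint term: (f(3) + f(33))/2 = (2.67307 + 9.27458)/2 = 5.97382.
So far: 246.678.
Order-1 term: 1/12 · (-0.0756667 − 0.788213) = -0.0719900.
After k=1: 246.606.
Order-2 term: −1/720 · (0.000719569 − 0.00380216) = 4.28138e-06.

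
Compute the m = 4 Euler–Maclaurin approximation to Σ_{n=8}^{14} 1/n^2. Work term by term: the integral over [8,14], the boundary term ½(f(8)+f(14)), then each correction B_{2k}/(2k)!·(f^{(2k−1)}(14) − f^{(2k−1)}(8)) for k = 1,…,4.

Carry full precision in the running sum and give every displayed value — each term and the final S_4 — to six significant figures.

S_4 ≈ 0.0641988

∫_8^14 1/x^2 dx evaluates to 0.0535714.
Boundary: ½(f(8) + f(14)) = ½(0.0156250 + 0.00510204) = 0.0103635.
So far: 0.0639349.
k=1: B_{2}/(2)! × [f^{(1)}(14) − f^{(1)}(8)] = 1/12 × (-0.000728863 − (-0.00390625)) = 0.000264782.
Partial sum through k=1: 0.0641997.
k=2: B_{4}/(4)! × [f^{(3)}(14) − f^{(3)}(8)] = −1/720 × (-4.46243e-05 − (-0.000732422)) = -9.55274e-07.
Partial sum through k=2: 0.0641988.
k=3: B_{6}/(6)! × [f^{(5)}(14) − f^{(5)}(8)] = 1/30240 × (-6.83024e-06 − (-0.000343323)) = 1.11274e-08.
Partial sum through k=3: 0.0641988.
k=4: B_{8}/(8)! × [f^{(7)}(14) − f^{(7)}(8)] = −1/1209600 × (-1.95150e-06 − (-0.000300407)) = -2.46739e-10.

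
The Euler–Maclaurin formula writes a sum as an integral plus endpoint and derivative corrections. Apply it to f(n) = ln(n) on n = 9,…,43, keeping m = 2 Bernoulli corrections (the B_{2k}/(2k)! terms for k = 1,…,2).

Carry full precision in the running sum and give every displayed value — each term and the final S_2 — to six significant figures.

Integral: ∫_9^43 ln(x) dx = 107.957.
Endpoint term: (f(9) + f(43))/2 = (2.19722 + 3.76120)/2 = 2.97921.
So far: 110.936.
Correction k=1: B_{2}/2! · (f^{(1)}(43) − f^{(1)}(9)) = 1/12 · (0.0232558 − 0.111111) = -0.00732127.
After k=1: 110.928.
Correction k=2: B_{4}/4! · (f^{(3)}(43) − f^{(3)}(9)) = −1/720 · (2.51550e-05 − 0.00274348) = 3.77546e-06.

S_2 ≈ 110.928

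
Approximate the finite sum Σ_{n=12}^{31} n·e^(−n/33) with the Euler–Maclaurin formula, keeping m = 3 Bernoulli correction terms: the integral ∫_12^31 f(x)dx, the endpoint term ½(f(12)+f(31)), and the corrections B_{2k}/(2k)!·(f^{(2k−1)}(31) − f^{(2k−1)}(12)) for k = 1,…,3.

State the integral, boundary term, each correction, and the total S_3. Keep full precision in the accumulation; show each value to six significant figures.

∫_12^31 x·e^(−x/33) dx evaluates to 206.783.
Boundary: ½(f(12) + f(31)) = ½(8.34173 + 12.1168) = 10.2293.
So far: 217.012.
Order-1 term: 1/12 · (0.0236888 − 0.442364) = -0.0348896.
Partial sum through k=1: 216.977.
Order-2 term: −1/720 · (0.000739594 − 0.00168288) = 1.31011e-06.
Partial sum through k=2: 216.977.
Order-3 term: 1/30240 · (1.33832e-06 − 2.71767e-06) = -4.56132e-11.

S_3 ≈ 216.977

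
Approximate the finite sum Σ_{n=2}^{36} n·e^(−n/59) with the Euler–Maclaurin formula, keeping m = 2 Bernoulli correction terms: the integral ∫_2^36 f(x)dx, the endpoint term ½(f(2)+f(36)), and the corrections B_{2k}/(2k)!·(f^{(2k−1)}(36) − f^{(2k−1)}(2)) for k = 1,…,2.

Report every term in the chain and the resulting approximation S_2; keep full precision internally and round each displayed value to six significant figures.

S_2 ≈ 444.764

Integral: ∫_2^36 x·e^(−x/59) dx = 434.079.
Endpoint term: (f(2) + f(36))/2 = (1.93334 + 19.5573)/2 = 10.7453.
So far: 444.824.
Order-1 term: 1/12 · (0.211779 − 0.933901) = -0.0601769.
Running total after k=1: 444.764.
Order-2 term: −1/720 · (0.000372967 − 0.000823683) = 6.25995e-07.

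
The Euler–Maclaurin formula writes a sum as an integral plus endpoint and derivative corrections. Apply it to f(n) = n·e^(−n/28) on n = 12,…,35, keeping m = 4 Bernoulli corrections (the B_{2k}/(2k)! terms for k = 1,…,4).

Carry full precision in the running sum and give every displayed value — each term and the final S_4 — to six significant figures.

∫_12^35 x·e^(−x/28) dx evaluates to 224.217.
Endpoint term: (f(12) + f(35))/2 = (7.81727 + 10.0277)/2 = 8.92247.
Integral + boundary = 233.140.
k=1: B_{2}/(2)! × [f^{(1)}(35) − f^{(1)}(12)] = 1/12 × (-0.0716262 − 0.372251) = -0.0369898.
Partial sum through k=1: 233.103.
k=2: B_{4}/(4)! × [f^{(3)}(35) − f^{(3)}(12)] = −1/720 × (0.000639520 − 0.00213664) = 2.07934e-06.
Partial sum through k=2: 233.103.
k=3: B_{6}/(6)! × [f^{(5)}(35) − f^{(5)}(12)] = 1/30240 × (1.74796e-06 − 4.84500e-06) = -1.02415e-10.
Partial sum through k=3: 233.103.
k=4: B_{8}/(8)! × [f^{(7)}(35) − f^{(7)}(12)] = −1/1209600 × (3.41863e-09 − 8.88353e-09) = 4.51794e-15.

S_4 ≈ 233.103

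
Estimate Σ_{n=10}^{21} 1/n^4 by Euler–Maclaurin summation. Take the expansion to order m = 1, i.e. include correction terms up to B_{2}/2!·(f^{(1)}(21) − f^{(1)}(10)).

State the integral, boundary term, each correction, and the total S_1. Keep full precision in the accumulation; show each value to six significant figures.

S_1 ≈ 0.000353163

Integral: ∫_10^21 1/x^4 dx = 0.000297340.
Endpoint term: (f(10) + f(21))/2 = (0.000100000 + 5.14189e-06)/2 = 5.25709e-05.
Running total after boundary: 0.000349911.
Order-1 term: 1/12 · (-9.79408e-07 − (-4.00000e-05)) = 3.25172e-06.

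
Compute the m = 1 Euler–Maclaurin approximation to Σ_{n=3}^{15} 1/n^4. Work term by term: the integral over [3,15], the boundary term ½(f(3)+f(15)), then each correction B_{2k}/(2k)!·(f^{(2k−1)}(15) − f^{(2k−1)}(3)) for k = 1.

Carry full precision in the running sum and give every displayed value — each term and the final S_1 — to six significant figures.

S_1 ≈ 0.0198009

The integral term ∫_3^15 1/x^4 dx = 0.0122469.
Endpoint term: (f(3) + f(15))/2 = (0.0123457 + 1.97531e-05)/2 = 0.00618272.
So far: 0.0184296.
Correction k=1: B_{2}/2! · (f^{(1)}(15) − f^{(1)}(3)) = 1/12 · (-5.26749e-06 − (-0.0164609)) = 0.00137130.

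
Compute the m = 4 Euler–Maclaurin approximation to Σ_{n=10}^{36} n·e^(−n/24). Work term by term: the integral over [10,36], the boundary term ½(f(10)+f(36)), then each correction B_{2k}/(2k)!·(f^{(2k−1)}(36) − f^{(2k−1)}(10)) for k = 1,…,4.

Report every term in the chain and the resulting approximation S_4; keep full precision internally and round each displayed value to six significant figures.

Integral: ∫_10^36 x·e^(−x/24) dx = 216.633.
Boundary: ½(f(10) + f(36)) = ½(6.59241 + 8.03269) = 7.31255.
Integral + boundary = 223.945.
k=1: B_{2}/(2)! × [f^{(1)}(36) − f^{(1)}(10)] = 1/12 × (-0.111565 − 0.384557) = -0.0413435.
After k=1: 223.904.
k=2: B_{4}/(4)! × [f^{(3)}(36) − f^{(3)}(10)] = −1/720 × (0.000581068 − 0.00295666) = 3.29944e-06.
After k=2: 223.904.
k=3: B_{6}/(6)! × [f^{(5)}(36) − f^{(5)}(10)] = 1/30240 × (2.35386e-06 − 9.10711e-06) = -2.23322e-10.
After k=3: 223.904.
k=4: B_{8}/(8)! × [f^{(7)}(36) − f^{(7)}(10)] = −1/1209600 × (6.42175e-09 − 2.27103e-08) = 1.34660e-14.

S_4 ≈ 223.904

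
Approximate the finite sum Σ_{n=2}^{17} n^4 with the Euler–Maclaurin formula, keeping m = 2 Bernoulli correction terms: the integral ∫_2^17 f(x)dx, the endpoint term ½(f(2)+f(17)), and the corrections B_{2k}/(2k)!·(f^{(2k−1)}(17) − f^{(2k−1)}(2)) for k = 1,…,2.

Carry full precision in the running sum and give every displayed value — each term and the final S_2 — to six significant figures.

S_2 ≈ 327368

Integral: ∫_2^17 x^4 dx = 283965.
½[f(2) + f(17)] = ½[16.0000 + 83521.0] = 41768.5.
Integral + boundary = 325734.
k=1: B_{2}/(2)! × [f^{(1)}(17) − f^{(1)}(2)] = 1/12 × (19652.0 − 32.0000) = 1635.00.
Running total after k=1: 327368.
k=2: B_{4}/(4)! × [f^{(3)}(17) − f^{(3)}(2)] = −1/720 × (408.000 − 48.0000) = -0.500000.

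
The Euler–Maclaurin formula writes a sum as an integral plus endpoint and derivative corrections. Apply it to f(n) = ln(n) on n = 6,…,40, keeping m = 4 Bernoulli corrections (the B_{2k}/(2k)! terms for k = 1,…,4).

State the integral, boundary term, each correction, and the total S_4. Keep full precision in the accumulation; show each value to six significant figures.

S_4 ≈ 105.533

The integral term ∫_6^40 ln(x) dx = 102.805.
½[f(6) + f(40)] = ½[1.79176 + 3.68888] = 2.74032.
So far: 105.545.
k=1: B_{2}/(2)! × [f^{(1)}(40) − f^{(1)}(6)] = 1/12 × (0.0250000 − 0.166667) = -0.0118056.
Running total after k=1: 105.533.
k=2: B_{4}/(4)! × [f^{(3)}(40) − f^{(3)}(6)] = −1/720 × (3.12500e-05 − 0.00925926) = 1.28167e-05.
Running total after k=2: 105.533.
k=3: B_{6}/(6)! × [f^{(5)}(40) − f^{(5)}(6)] = 1/30240 × (2.34375e-07 − 0.00308642) = -1.02056e-07.
Running total after k=3: 105.533.
k=4: B_{8}/(8)! × [f^{(7)}(40) − f^{(7)}(6)] = −1/1209600 × (4.39453e-09 − 0.00257202) = 2.12633e-09.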